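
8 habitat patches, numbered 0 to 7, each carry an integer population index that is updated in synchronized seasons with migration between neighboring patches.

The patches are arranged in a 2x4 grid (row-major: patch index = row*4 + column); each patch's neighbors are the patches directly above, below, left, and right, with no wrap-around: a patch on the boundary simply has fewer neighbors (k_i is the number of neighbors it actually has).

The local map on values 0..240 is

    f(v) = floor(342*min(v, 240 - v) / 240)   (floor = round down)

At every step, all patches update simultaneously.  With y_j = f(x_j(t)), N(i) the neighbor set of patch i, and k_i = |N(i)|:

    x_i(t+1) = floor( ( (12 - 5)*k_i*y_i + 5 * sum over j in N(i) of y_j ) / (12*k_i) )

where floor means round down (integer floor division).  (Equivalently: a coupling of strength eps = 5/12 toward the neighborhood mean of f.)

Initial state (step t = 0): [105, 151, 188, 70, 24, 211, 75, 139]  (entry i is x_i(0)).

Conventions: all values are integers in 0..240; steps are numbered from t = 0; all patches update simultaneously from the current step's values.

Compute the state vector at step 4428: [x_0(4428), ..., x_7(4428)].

Answer: [157, 161, 161, 157, 157, 161, 161, 157]
Key observation: The state at step 20, [157, 161, 161, 157, 157, 161, 161, 157], reappears at step 24: the system is in a cycle of period 4 from step 20 on.  Therefore the state at step 4428 equals the state at step 20 + ((4428 - 20) mod 4) = 20, which is [157, 161, 161, 157, 157, 161, 161, 157].

Derivation:
t=0: [105, 151, 188, 70, 24, 211, 75, 139]
t=1: [120, 110, 89, 102, 59, 60, 97, 126]
t=2: [149, 144, 134, 144, 102, 102, 132, 153]
t=3: [133, 138, 147, 136, 141, 144, 147, 131]
t=4: [148, 142, 136, 146, 142, 137, 135, 148]
t=5: [134, 140, 144, 135, 138, 144, 145, 135]
t=6: [147, 141, 138, 146, 144, 137, 137, 146]
t=7: [134, 141, 142, 135, 137, 143, 144, 135]
t=8: [147, 141, 140, 146, 145, 139, 138, 146]
t=9: [134, 140, 141, 134, 136, 141, 142, 135]
t=10: [148, 142, 142, 148, 147, 141, 140, 147]
t=11: [132, 138, 138, 132, 133, 139, 140, 133]
t=12: [151, 145, 145, 151, 150, 144, 143, 150]
t=13: [128, 133, 134, 128, 129, 135, 135, 129]
t=14: [157, 152, 151, 157, 156, 150, 150, 156]
t=15: [119, 124, 125, 119, 120, 126, 126, 120]
t=16: [168, 164, 163, 168, 168, 163, 163, 168]
t=17: [103, 107, 107, 103, 103, 107, 108, 103]
t=18: [147, 151, 151, 147, 147, 151, 151, 147]
t=19: [130, 126, 126, 130, 130, 126, 126, 130]
t=20: [157, 161, 161, 157, 157, 161, 161, 157]
t=21: [116, 112, 112, 116, 116, 112, 112, 116]
t=22: [163, 159, 159, 163, 163, 159, 159, 163]
t=23: [110, 114, 114, 110, 110, 114, 114, 110]
t=24: [157, 161, 161, 157, 157, 161, 161, 157]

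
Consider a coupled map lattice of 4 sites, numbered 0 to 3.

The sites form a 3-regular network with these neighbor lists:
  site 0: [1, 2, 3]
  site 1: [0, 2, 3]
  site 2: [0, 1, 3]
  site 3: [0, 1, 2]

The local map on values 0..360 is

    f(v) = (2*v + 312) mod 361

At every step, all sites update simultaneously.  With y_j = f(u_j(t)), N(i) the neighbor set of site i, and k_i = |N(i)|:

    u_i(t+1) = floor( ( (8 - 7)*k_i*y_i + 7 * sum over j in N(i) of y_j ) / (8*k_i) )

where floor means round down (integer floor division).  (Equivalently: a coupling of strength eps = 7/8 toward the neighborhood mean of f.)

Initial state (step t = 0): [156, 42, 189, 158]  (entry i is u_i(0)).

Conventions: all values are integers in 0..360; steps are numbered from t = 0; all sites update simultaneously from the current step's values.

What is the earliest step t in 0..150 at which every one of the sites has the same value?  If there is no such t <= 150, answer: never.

Simulating step by step:
t=0: [156, 42, 189, 158]  (not all equal)
t=1: [216, 254, 205, 216]  (not all equal)
t=2: [37, 25, 41, 37]  (not all equal)
t=3: [20, 24, 19, 20]  (not all equal)
t=4: [353, 352, 354, 353]  (not all equal)
t=5: [296, 296, 295, 296]  (not all equal)
t=6: [181, 181, 181, 181]  (all equal)

Answer: 6
Key observation: Synchronization is absorbing here: once all sites are equal they stay equal, and step 6 is the first all-equal step.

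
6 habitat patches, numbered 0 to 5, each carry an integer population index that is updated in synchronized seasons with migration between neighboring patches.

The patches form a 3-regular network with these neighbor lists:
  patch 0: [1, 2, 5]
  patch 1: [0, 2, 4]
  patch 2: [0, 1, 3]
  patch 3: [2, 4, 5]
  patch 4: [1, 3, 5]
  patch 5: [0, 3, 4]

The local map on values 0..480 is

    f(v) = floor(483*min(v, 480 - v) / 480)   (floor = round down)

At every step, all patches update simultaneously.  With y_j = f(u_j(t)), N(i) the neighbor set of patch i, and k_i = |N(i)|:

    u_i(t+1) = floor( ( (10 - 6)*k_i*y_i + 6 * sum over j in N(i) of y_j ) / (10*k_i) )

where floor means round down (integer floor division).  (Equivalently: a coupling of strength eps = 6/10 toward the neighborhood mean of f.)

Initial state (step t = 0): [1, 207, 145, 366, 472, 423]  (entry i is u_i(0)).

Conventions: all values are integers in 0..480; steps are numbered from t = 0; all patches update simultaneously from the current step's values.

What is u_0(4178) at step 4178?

Answer: u_0(4178) = 85
Key observation: The state at step 9, [85, 85, 85, 85, 85, 85], reappears at step 10: the system is in a cycle of period 1 from step 9 on.  Therefore the state at step 4178 equals the state at step 9 + ((4178 - 9) mod 1) = 9, which is [85, 85, 85, 85, 85, 85].

Derivation:
t=0: [1, 207, 145, 366, 472, 423]
t=1: [82, 114, 122, 87, 79, 47]
t=2: [89, 102, 105, 84, 81, 68]
t=3: [90, 95, 97, 84, 83, 78]
t=4: [90, 92, 92, 85, 84, 82]
t=5: [89, 90, 90, 85, 85, 84]
t=6: [88, 88, 88, 85, 85, 85]
t=7: [87, 87, 87, 85, 85, 85]
t=8: [86, 86, 86, 85, 85, 85]
t=9: [85, 85, 85, 85, 85, 85]
t=10: [85, 85, 85, 85, 85, 85]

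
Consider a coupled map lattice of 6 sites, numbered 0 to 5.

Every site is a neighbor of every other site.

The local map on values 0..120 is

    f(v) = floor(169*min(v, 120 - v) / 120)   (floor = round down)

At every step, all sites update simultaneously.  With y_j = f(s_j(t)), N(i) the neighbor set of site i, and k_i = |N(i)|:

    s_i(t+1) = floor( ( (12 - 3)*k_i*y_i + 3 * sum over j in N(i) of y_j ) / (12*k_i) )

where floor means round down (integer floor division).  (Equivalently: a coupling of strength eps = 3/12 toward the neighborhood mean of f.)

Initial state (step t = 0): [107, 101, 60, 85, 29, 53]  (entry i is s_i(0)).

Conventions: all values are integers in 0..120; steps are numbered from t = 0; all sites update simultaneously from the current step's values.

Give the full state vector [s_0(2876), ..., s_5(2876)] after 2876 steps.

Simulating step by step:
t=0: [107, 101, 60, 85, 29, 53]
t=1: [27, 32, 73, 48, 42, 66]
t=2: [44, 49, 63, 64, 58, 70]
t=3: [64, 70, 77, 76, 78, 70]
t=4: [74, 68, 61, 62, 61, 68]
t=5: [67, 73, 80, 79, 80, 73]
t=6: [70, 64, 57, 58, 57, 64]
t=7: [72, 77, 79, 80, 79, 77]
t=8: [64, 59, 57, 57, 57, 59]
t=9: [78, 82, 80, 80, 80, 82]
t=10: [57, 53, 55, 55, 55, 53]
t=11: [78, 74, 76, 76, 76, 74]
t=12: [59, 63, 61, 61, 61, 63]
t=13: [82, 80, 82, 82, 82, 80]
t=14: [53, 55, 53, 53, 53, 55]
t=15: [74, 76, 74, 74, 74, 76]
t=16: [63, 61, 63, 63, 63, 61]
t=17: [80, 82, 80, 80, 80, 82]
t=18: [55, 53, 55, 55, 55, 53]
t=19: [76, 74, 76, 76, 76, 74]
t=20: [61, 63, 61, 61, 61, 63]
t=21: [82, 80, 82, 82, 82, 80]

Answer: [61, 63, 61, 61, 61, 63]
Key observation: The state at step 13, [82, 80, 82, 82, 82, 80], reappears at step 21: the system is in a cycle of period 8 from step 13 on.  Therefore the state at step 2876 equals the state at step 13 + ((2876 - 13) mod 8) = 20, which is [61, 63, 61, 61, 61, 63].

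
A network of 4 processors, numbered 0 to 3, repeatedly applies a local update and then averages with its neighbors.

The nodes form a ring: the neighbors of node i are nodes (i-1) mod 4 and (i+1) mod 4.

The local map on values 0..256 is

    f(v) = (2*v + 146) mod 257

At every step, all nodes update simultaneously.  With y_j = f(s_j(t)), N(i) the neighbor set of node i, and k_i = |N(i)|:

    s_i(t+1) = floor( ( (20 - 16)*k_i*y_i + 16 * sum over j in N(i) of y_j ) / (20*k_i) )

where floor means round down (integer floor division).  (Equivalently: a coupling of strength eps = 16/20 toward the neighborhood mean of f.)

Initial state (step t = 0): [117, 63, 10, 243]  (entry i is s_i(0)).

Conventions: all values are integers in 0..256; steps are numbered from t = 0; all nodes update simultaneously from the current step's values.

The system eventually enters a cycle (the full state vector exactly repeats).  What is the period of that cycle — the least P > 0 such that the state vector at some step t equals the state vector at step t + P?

Answer: 16
Key observation: The state at step 58, [33, 33, 33, 33], reappears at step 74 — and no state repeats earlier — so the cycle the system enters has period 16.

Derivation:
t=0: [117, 63, 10, 243]
t=1: [77, 118, 86, 139]
t=2: [125, 66, 129, 75]
t=3: [51, 118, 53, 122]
t=4: [152, 225, 153, 226]
t=5: [105, 171, 105, 172]
t=6: [205, 125, 205, 125]
t=7: [119, 61, 119, 61]
t=8: [34, 103, 34, 103]
t=9: [118, 190, 118, 190]
t=10: [34, 102, 34, 102]
t=11: [117, 189, 117, 189]
t=12: [32, 100, 32, 100]
t=13: [113, 185, 113, 185]
t=14: [24, 92, 24, 92]
t=15: [97, 169, 97, 169]
t=16: [198, 111, 198, 111]
t=17: [94, 44, 94, 44]
t=18: [202, 108, 202, 108]
t=19: [91, 49, 91, 49]
t=20: [209, 105, 209, 105]
t=21: [89, 59, 89, 59]
t=22: [19, 55, 19, 55]
t=23: [241, 198, 241, 198]
t=24: [45, 96, 45, 96]
t=25: [112, 205, 112, 205]
t=26: [56, 98, 56, 98]
t=27: [68, 17, 68, 17]
t=28: [149, 56, 149, 56]
t=29: [38, 149, 38, 149]
t=30: [194, 215, 194, 215]
t=31: [53, 28, 53, 28]
t=32: [212, 242, 212, 242]
t=33: [104, 68, 104, 68]
t=34: [39, 82, 39, 82]
t=35: [87, 189, 87, 189]
t=36: [20, 52, 20, 52]
t=37: [237, 198, 237, 198]
t=38: [43, 90, 43, 90]
t=39: [101, 199, 101, 199]
t=40: [42, 78, 42, 78]
t=41: [82, 193, 82, 193]
t=42: [25, 46, 25, 46]
t=43: [229, 204, 229, 204]
t=44: [50, 80, 50, 80]
t=45: [88, 206, 88, 206]
t=46: [48, 60, 48, 60]
t=47: [55, 195, 55, 195]
t=48: [68, 209, 68, 209]
t=49: [45, 30, 45, 30]
t=50: [212, 230, 212, 230]
t=51: [84, 63, 84, 63]
t=52: [23, 48, 23, 48]
t=53: [232, 202, 232, 202]
t=54: [48, 84, 48, 84]
t=55: [94, 205, 94, 205]
t=56: [49, 70, 49, 70]
t=57: [72, 201, 72, 201]
t=58: [33, 33, 33, 33]
t=59: [212, 212, 212, 212]
t=60: [56, 56, 56, 56]
t=61: [1, 1, 1, 1]
t=62: [148, 148, 148, 148]
t=63: [185, 185, 185, 185]
t=64: [2, 2, 2, 2]
t=65: [150, 150, 150, 150]
t=66: [189, 189, 189, 189]
t=67: [10, 10, 10, 10]
t=68: [166, 166, 166, 166]
t=69: [221, 221, 221, 221]
t=70: [74, 74, 74, 74]
t=71: [37, 37, 37, 37]
t=72: [220, 220, 220, 220]
t=73: [72, 72, 72, 72]
t=74: [33, 33, 33, 33]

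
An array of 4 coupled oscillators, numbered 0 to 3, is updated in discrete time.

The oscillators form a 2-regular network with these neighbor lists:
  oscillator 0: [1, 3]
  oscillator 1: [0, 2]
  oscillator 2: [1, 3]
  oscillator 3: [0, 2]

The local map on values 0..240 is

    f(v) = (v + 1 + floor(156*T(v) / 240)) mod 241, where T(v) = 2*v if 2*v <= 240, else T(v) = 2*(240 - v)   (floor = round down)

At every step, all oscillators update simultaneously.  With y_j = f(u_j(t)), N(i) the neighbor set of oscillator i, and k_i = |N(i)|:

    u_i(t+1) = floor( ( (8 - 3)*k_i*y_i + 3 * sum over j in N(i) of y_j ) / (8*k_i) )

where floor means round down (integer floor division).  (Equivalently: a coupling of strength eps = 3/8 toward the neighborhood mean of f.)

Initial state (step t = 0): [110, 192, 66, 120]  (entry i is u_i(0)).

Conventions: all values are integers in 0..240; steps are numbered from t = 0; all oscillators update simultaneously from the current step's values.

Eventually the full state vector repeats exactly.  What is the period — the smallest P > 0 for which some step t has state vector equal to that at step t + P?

Simulating step by step:
t=0: [110, 192, 66, 120]
t=1: [17, 39, 104, 53]
t=2: [64, 108, 189, 128]
t=3: [100, 35, 17, 51]
t=4: [181, 101, 62, 124]
t=5: [60, 175, 139, 51]
t=6: [112, 43, 44, 105]
t=7: [29, 84, 82, 22]
t=8: [87, 169, 164, 79]
t=9: [163, 54, 51, 155]
t=10: [42, 104, 101, 42]
t=11: [123, 211, 208, 122]
t=12: [29, 13, 13, 30]
t=13: [60, 36, 37, 61]
t=14: [128, 94, 95, 130]
t=15: [67, 182, 183, 67]
t=16: [129, 42, 42, 129]
t=17: [45, 85, 85, 45]
t=18: [121, 178, 178, 121]
t=19: [31, 21, 21, 31]
t=20: [67, 53, 53, 67]
t=21: [148, 128, 128, 148]
t=22: [28, 31, 31, 28]
t=23: [66, 70, 70, 66]
t=24: [153, 160, 160, 153]
t=25: [25, 24, 24, 25]
t=26: [57, 56, 56, 57]
t=27: [131, 129, 129, 131]
t=28: [32, 32, 32, 32]
t=29: [74, 74, 74, 74]
t=30: [171, 171, 171, 171]
t=31: [20, 20, 20, 20]
t=32: [47, 47, 47, 47]
t=33: [109, 109, 109, 109]
t=34: [10, 10, 10, 10]
t=35: [24, 24, 24, 24]
t=36: [56, 56, 56, 56]
t=37: [129, 129, 129, 129]
t=38: [33, 33, 33, 33]
t=39: [76, 76, 76, 76]
t=40: [175, 175, 175, 175]
t=41: [19, 19, 19, 19]
t=42: [44, 44, 44, 44]
t=43: [102, 102, 102, 102]
t=44: [235, 235, 235, 235]
t=45: [1, 1, 1, 1]
t=46: [3, 3, 3, 3]
t=47: [7, 7, 7, 7]
t=48: [17, 17, 17, 17]
t=49: [40, 40, 40, 40]
t=50: [93, 93, 93, 93]
t=51: [214, 214, 214, 214]
t=52: [7, 7, 7, 7]

Answer: 5
Key observation: The state at step 47, [7, 7, 7, 7], reappears at step 52 — and no state repeats earlier — so the cycle the system enters has period 5.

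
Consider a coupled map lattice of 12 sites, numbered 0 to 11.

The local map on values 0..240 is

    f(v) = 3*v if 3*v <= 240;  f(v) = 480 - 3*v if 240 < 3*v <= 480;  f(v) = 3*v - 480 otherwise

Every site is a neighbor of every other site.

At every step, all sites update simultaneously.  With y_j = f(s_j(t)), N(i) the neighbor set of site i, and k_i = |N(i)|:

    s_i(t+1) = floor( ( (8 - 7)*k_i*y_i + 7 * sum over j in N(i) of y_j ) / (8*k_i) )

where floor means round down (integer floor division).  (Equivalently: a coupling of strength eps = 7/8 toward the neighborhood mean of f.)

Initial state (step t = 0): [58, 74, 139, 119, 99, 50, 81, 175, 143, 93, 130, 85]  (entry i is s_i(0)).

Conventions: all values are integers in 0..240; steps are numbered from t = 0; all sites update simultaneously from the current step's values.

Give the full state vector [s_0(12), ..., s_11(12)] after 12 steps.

Simulating step by step:
t=0: [58, 74, 139, 119, 99, 50, 81, 175, 143, 93, 130, 85]
t=1: [148, 150, 143, 145, 148, 147, 151, 142, 142, 149, 144, 150]
t=2: [40, 39, 40, 40, 40, 40, 39, 40, 40, 39, 40, 39]
t=3: [119, 118, 119, 119, 119, 119, 118, 119, 119, 118, 119, 118]
t=4: [123, 124, 123, 123, 123, 123, 124, 123, 123, 124, 123, 124]
t=5: [110, 109, 110, 110, 110, 110, 109, 110, 110, 109, 110, 109]
t=6: [150, 151, 150, 150, 150, 150, 151, 150, 150, 151, 150, 151]
t=7: [29, 28, 29, 29, 29, 29, 28, 29, 29, 28, 29, 28]
t=8: [86, 85, 86, 86, 86, 86, 85, 86, 86, 85, 86, 85]
t=9: [222, 223, 222, 222, 222, 222, 223, 222, 222, 223, 222, 223]
t=10: [186, 187, 186, 186, 186, 186, 187, 186, 186, 187, 186, 187]
t=11: [78, 79, 78, 78, 78, 78, 79, 78, 78, 79, 78, 79]
t=12: [234, 235, 234, 234, 234, 234, 235, 234, 234, 235, 234, 235]

Answer: [234, 235, 234, 234, 234, 234, 235, 234, 234, 235, 234, 235]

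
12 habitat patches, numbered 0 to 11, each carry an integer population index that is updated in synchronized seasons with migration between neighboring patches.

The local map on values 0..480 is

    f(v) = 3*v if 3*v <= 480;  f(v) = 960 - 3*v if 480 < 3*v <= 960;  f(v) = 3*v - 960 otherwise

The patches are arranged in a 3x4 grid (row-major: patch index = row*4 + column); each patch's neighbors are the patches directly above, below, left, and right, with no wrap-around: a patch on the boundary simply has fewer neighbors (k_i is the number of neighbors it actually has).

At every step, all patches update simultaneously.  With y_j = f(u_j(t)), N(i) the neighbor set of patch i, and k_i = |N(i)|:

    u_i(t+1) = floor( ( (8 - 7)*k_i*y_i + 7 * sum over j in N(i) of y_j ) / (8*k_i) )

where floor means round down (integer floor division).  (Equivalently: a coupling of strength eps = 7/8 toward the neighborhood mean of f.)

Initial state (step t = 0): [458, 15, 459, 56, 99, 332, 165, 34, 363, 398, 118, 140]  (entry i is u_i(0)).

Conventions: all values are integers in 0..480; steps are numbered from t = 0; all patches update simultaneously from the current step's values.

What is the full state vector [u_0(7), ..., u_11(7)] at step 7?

Simulating step by step:
t=0: [458, 15, 459, 56, 99, 332, 165, 34, 363, 398, 118, 140]
t=1: [201, 258, 249, 248, 206, 232, 256, 319, 248, 180, 370, 252]
t=2: [275, 266, 199, 121, 286, 282, 161, 178, 360, 236, 256, 92]
t=3: [132, 198, 337, 390, 120, 231, 299, 378, 169, 155, 317, 304]
t=4: [367, 254, 192, 124, 370, 307, 117, 115, 417, 270, 169, 86]
t=5: [169, 189, 316, 365, 156, 190, 310, 329, 167, 247, 278, 381]
t=6: [433, 298, 164, 33, 438, 291, 125, 104, 357, 311, 141, 89]
t=7: [226, 269, 216, 353, 200, 190, 329, 255, 180, 184, 248, 354]

Answer: [226, 269, 216, 353, 200, 190, 329, 255, 180, 184, 248, 354]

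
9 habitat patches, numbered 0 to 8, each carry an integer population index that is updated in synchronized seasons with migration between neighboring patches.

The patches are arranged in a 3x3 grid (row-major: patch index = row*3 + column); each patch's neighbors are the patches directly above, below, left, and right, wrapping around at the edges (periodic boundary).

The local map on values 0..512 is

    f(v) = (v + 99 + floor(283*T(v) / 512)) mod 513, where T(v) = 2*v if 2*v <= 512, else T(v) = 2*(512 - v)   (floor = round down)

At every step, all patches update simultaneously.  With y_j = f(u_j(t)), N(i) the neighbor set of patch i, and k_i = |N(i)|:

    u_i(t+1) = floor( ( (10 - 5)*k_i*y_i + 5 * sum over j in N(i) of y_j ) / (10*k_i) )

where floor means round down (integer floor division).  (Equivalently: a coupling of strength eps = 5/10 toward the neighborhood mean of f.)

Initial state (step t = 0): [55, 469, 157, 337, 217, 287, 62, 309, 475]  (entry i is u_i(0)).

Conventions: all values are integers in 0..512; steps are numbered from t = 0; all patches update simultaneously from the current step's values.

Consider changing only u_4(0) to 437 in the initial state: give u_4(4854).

Simulating step by step:
t=0: [55, 469, 157, 337, 437, 287, 62, 309, 475]
t=1: [216, 159, 281, 141, 109, 154, 183, 126, 162]
t=2: [199, 323, 228, 356, 365, 372, 396, 392, 394]
t=3: [52, 95, 75, 99, 113, 106, 97, 111, 104]
t=4: [249, 291, 271, 299, 325, 313, 297, 322, 310]
t=5: [115, 119, 120, 118, 118, 118, 118, 118, 119]
t=6: [344, 347, 348, 346, 347, 347, 346, 347, 348]
t=7: [115, 115, 115, 115, 115, 115, 115, 115, 115]
t=8: [341, 341, 341, 341, 341, 341, 341, 341, 341]
t=9: [116, 116, 116, 116, 116, 116, 116, 116, 116]
t=10: [343, 343, 343, 343, 343, 343, 343, 343, 343]
t=11: [115, 115, 115, 115, 115, 115, 115, 115, 115]

Answer: u_4(4854) = 343
Key observation: The state at step 7, [115, 115, 115, 115, 115, 115, 115, 115, 115], reappears at step 11: the system is in a cycle of period 4 from step 7 on.  Therefore the state at step 4854 equals the state at step 7 + ((4854 - 7) mod 4) = 10, which is [343, 343, 343, 343, 343, 343, 343, 343, 343].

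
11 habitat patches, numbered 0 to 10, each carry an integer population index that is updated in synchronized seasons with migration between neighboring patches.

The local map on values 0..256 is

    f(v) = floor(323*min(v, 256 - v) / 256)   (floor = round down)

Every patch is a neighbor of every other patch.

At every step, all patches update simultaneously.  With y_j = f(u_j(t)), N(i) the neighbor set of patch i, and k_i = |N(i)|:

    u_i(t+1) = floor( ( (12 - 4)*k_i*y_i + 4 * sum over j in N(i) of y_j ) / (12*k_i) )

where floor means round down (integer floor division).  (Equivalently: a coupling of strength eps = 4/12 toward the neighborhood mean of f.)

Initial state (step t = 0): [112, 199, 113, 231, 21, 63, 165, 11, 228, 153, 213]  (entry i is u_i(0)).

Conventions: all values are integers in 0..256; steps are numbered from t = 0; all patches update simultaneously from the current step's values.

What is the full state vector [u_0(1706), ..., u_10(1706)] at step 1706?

Simulating step by step:
t=0: [112, 199, 113, 231, 21, 63, 165, 11, 228, 153, 213]
t=1: [117, 72, 117, 47, 44, 77, 100, 36, 50, 109, 62]
t=2: [127, 91, 127, 72, 69, 96, 114, 63, 74, 121, 84]
t=3: [144, 115, 144, 100, 98, 120, 134, 93, 102, 139, 109]
t=4: [139, 142, 139, 130, 128, 145, 147, 124, 131, 143, 137]
t=5: [147, 145, 147, 154, 156, 143, 141, 153, 154, 144, 149]
t=6: [136, 138, 136, 130, 129, 139, 141, 131, 130, 138, 135]
t=7: [151, 149, 151, 155, 157, 148, 147, 155, 155, 149, 152]
t=8: [131, 133, 131, 128, 126, 134, 134, 128, 128, 133, 131]
t=9: [157, 155, 157, 159, 157, 154, 154, 159, 159, 155, 157]
t=10: [124, 126, 124, 123, 124, 126, 126, 123, 123, 126, 124]
t=11: [156, 157, 156, 155, 156, 157, 157, 155, 155, 157, 156]
t=12: [125, 124, 125, 126, 125, 124, 124, 126, 126, 124, 125]
t=13: [156, 156, 156, 157, 156, 156, 156, 157, 157, 156, 156]
t=14: [125, 125, 125, 124, 125, 125, 125, 124, 124, 125, 125]
t=15: [156, 156, 156, 156, 156, 156, 156, 156, 156, 156, 156]
t=16: [126, 126, 126, 126, 126, 126, 126, 126, 126, 126, 126]
t=17: [158, 158, 158, 158, 158, 158, 158, 158, 158, 158, 158]
t=18: [123, 123, 123, 123, 123, 123, 123, 123, 123, 123, 123]
t=19: [155, 155, 155, 155, 155, 155, 155, 155, 155, 155, 155]
t=20: [127, 127, 127, 127, 127, 127, 127, 127, 127, 127, 127]
t=21: [160, 160, 160, 160, 160, 160, 160, 160, 160, 160, 160]
t=22: [121, 121, 121, 121, 121, 121, 121, 121, 121, 121, 121]
t=23: [152, 152, 152, 152, 152, 152, 152, 152, 152, 152, 152]
t=24: [131, 131, 131, 131, 131, 131, 131, 131, 131, 131, 131]
t=25: [157, 157, 157, 157, 157, 157, 157, 157, 157, 157, 157]
t=26: [124, 124, 124, 124, 124, 124, 124, 124, 124, 124, 124]
t=27: [156, 156, 156, 156, 156, 156, 156, 156, 156, 156, 156]

Answer: [124, 124, 124, 124, 124, 124, 124, 124, 124, 124, 124]
Key observation: The state at step 15, [156, 156, 156, 156, 156, 156, 156, 156, 156, 156, 156], reappears at step 27: the system is in a cycle of period 12 from step 15 on.  Therefore the state at step 1706 equals the state at step 15 + ((1706 - 15) mod 12) = 26, which is [124, 124, 124, 124, 124, 124, 124, 124, 124, 124, 124].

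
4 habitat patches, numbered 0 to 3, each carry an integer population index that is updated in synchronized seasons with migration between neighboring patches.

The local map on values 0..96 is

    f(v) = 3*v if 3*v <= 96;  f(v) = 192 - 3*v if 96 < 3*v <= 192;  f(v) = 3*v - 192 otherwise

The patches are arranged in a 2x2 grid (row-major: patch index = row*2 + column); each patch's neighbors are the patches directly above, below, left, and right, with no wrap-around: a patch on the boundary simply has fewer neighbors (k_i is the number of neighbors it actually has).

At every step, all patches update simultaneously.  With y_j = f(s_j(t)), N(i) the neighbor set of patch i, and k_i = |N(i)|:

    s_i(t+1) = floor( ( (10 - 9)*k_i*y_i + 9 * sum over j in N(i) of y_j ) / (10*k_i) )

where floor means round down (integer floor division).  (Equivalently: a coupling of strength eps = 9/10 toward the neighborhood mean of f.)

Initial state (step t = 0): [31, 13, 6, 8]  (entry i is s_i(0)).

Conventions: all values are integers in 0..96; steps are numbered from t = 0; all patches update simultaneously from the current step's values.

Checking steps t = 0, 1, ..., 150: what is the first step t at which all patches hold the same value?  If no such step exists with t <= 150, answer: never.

Answer: 7
Key observation: Synchronization is absorbing here: once all patches are equal they stay equal, and step 7 is the first all-equal step.

Derivation:
t=0: [31, 13, 6, 8]  (not all equal)
t=1: [34, 56, 54, 28]  (not all equal)
t=2: [33, 80, 81, 32]  (not all equal)
t=3: [53, 89, 90, 54]  (not all equal)
t=4: [72, 35, 36, 71]  (not all equal)
t=5: [79, 28, 28, 79]  (not all equal)
t=6: [80, 48, 48, 80]  (not all equal)
t=7: [48, 48, 48, 48]  (all equal)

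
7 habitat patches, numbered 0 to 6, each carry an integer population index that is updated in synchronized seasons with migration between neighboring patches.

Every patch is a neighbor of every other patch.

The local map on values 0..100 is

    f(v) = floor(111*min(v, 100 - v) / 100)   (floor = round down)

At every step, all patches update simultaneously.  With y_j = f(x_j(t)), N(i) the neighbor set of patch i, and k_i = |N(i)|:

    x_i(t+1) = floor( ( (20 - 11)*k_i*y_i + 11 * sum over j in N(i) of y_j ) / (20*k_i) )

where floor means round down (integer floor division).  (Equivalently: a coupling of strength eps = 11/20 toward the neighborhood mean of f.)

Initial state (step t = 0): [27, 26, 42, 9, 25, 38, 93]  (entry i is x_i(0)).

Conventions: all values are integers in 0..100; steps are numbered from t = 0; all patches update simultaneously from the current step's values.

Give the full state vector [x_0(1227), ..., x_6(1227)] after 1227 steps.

Answer: [51, 51, 51, 51, 51, 51, 51]
Key observation: The state at step 9, [51, 51, 51, 51, 51, 51, 51], reappears at step 11: the system is in a cycle of period 2 from step 9 on.  Therefore the state at step 1227 equals the state at step 9 + ((1227 - 9) mod 2) = 9, which is [51, 51, 51, 51, 51, 51, 51].

Derivation:
t=0: [27, 26, 42, 9, 25, 38, 93]
t=1: [27, 27, 33, 20, 26, 32, 19]
t=2: [28, 28, 31, 26, 28, 30, 25]
t=3: [30, 30, 31, 29, 30, 31, 29]
t=4: [33, 33, 33, 32, 33, 33, 32]
t=5: [35, 35, 35, 35, 35, 35, 35]
t=6: [38, 38, 38, 38, 38, 38, 38]
t=7: [42, 42, 42, 42, 42, 42, 42]
t=8: [46, 46, 46, 46, 46, 46, 46]
t=9: [51, 51, 51, 51, 51, 51, 51]
t=10: [54, 54, 54, 54, 54, 54, 54]
t=11: [51, 51, 51, 51, 51, 51, 51]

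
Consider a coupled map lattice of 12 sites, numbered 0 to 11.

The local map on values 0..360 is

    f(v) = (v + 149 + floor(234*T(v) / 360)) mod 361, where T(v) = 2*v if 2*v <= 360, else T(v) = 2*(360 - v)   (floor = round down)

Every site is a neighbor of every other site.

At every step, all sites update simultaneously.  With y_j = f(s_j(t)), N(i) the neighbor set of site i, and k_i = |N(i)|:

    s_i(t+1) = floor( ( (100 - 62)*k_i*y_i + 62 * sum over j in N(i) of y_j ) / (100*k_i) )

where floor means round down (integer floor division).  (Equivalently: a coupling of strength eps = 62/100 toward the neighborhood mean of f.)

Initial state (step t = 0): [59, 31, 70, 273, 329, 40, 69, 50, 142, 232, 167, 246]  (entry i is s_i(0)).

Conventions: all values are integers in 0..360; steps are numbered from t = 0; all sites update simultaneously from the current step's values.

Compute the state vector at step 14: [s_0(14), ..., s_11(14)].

Answer: [196, 196, 196, 196, 196, 196, 196, 196, 196, 196, 196, 196]

Derivation:
t=0: [59, 31, 70, 273, 329, 40, 69, 50, 142, 232, 167, 246]
t=1: [239, 218, 247, 203, 197, 225, 246, 232, 184, 207, 202, 206]
t=2: [188, 190, 187, 191, 192, 189, 187, 188, 193, 191, 191, 191]
t=3: [198, 198, 198, 198, 198, 198, 198, 198, 198, 198, 198, 198]
t=4: [196, 196, 196, 196, 196, 196, 196, 196, 196, 196, 196, 196]
t=5: [197, 197, 197, 197, 197, 197, 197, 197, 197, 197, 197, 197]
t=6: [196, 196, 196, 196, 196, 196, 196, 196, 196, 196, 196, 196]
t=7: [197, 197, 197, 197, 197, 197, 197, 197, 197, 197, 197, 197]
t=8: [196, 196, 196, 196, 196, 196, 196, 196, 196, 196, 196, 196]
t=9: [197, 197, 197, 197, 197, 197, 197, 197, 197, 197, 197, 197]
t=10: [196, 196, 196, 196, 196, 196, 196, 196, 196, 196, 196, 196]
t=11: [197, 197, 197, 197, 197, 197, 197, 197, 197, 197, 197, 197]
t=12: [196, 196, 196, 196, 196, 196, 196, 196, 196, 196, 196, 196]
t=13: [197, 197, 197, 197, 197, 197, 197, 197, 197, 197, 197, 197]
t=14: [196, 196, 196, 196, 196, 196, 196, 196, 196, 196, 196, 196]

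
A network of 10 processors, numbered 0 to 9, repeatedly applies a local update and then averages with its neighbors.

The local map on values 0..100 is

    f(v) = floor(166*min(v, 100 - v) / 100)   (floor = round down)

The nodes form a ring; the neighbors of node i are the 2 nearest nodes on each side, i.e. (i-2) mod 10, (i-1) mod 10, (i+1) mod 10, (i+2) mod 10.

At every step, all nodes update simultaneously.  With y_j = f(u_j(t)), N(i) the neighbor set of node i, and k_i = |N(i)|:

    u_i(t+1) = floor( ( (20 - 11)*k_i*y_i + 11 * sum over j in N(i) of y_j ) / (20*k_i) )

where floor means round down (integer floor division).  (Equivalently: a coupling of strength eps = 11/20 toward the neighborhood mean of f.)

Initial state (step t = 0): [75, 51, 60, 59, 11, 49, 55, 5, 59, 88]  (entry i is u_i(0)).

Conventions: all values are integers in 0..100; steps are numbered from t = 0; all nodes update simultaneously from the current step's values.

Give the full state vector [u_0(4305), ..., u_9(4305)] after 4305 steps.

Answer: [81, 81, 81, 81, 81, 81, 81, 81, 81, 81]
Key observation: The state at step 23, [51, 51, 51, 51, 51, 51, 51, 51, 51, 51], reappears at step 26: the system is in a cycle of period 3 from step 23 on.  Therefore the state at step 4305 equals the state at step 23 + ((4305 - 23) mod 3) = 24, which is [81, 81, 81, 81, 81, 81, 81, 81, 81, 81].

Derivation:
t=0: [75, 51, 60, 59, 11, 49, 55, 5, 59, 88]
t=1: [50, 63, 58, 64, 47, 59, 57, 36, 50, 35]
t=2: [74, 64, 69, 64, 71, 67, 71, 65, 74, 65]
t=3: [48, 55, 51, 55, 50, 53, 49, 54, 47, 54]
t=4: [78, 75, 79, 76, 80, 78, 79, 77, 78, 76]
t=5: [36, 38, 35, 37, 34, 36, 34, 37, 36, 38]
t=6: [59, 61, 58, 59, 57, 58, 57, 60, 59, 61]
t=7: [67, 65, 68, 68, 70, 69, 69, 67, 67, 65]
t=8: [54, 56, 53, 52, 50, 51, 51, 53, 54, 56]
t=9: [75, 74, 77, 78, 81, 80, 80, 77, 76, 74]
t=10: [40, 41, 37, 36, 33, 33, 34, 37, 38, 41]
t=11: [65, 65, 61, 59, 55, 55, 57, 60, 62, 66]
t=12: [59, 59, 64, 67, 71, 71, 70, 66, 62, 58]
t=13: [66, 64, 59, 54, 50, 50, 51, 56, 61, 66]
t=14: [59, 61, 68, 74, 79, 80, 78, 71, 65, 59]
t=15: [64, 60, 52, 44, 37, 36, 39, 48, 56, 63]
t=16: [64, 67, 71, 69, 65, 64, 66, 70, 69, 65]
t=17: [55, 54, 52, 53, 55, 55, 55, 52, 53, 55]
t=18: [75, 76, 77, 76, 75, 75, 75, 76, 76, 75]
t=19: [40, 39, 39, 39, 40, 40, 40, 39, 39, 40]
t=20: [65, 64, 64, 64, 65, 65, 65, 64, 64, 65]
t=21: [58, 58, 58, 58, 58, 58, 58, 58, 58, 58]
t=22: [69, 69, 69, 69, 69, 69, 69, 69, 69, 69]
t=23: [51, 51, 51, 51, 51, 51, 51, 51, 51, 51]
t=24: [81, 81, 81, 81, 81, 81, 81, 81, 81, 81]
t=25: [31, 31, 31, 31, 31, 31, 31, 31, 31, 31]
t=26: [51, 51, 51, 51, 51, 51, 51, 51, 51, 51]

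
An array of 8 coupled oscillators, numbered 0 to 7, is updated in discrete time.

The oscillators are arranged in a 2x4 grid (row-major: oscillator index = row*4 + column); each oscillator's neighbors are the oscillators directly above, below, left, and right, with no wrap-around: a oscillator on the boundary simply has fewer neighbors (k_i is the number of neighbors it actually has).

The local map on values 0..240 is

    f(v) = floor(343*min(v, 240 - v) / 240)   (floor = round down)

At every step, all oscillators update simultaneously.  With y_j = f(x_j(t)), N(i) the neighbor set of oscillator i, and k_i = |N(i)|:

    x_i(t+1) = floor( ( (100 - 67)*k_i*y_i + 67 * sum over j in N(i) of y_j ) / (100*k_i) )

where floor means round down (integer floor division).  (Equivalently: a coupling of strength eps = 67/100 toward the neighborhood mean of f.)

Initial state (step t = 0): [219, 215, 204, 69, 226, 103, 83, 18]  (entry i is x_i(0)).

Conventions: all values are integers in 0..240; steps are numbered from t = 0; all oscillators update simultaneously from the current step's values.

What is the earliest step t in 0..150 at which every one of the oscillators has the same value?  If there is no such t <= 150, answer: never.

Answer: never
Key observation: The state at step 16 reappears at step 20 — the system is in a cycle of period 4 from step 16 on.  No step 0..20 is synchronized, and the cycle repeats forever, so no step up to 150 (or ever) has all oscillators equal.

Derivation:
t=0: [219, 215, 204, 69, 226, 103, 83, 18]  (not all equal)
t=1: [28, 62, 72, 57, 65, 87, 88, 80]  (not all equal)
t=2: [73, 88, 99, 99, 85, 109, 117, 106]  (not all equal)
t=3: [116, 130, 143, 144, 126, 143, 154, 153]  (not all equal)
t=4: [161, 150, 138, 132, 154, 144, 129, 127]  (not all equal)
t=5: [120, 130, 146, 153, 123, 136, 151, 157]  (not all equal)
t=6: [164, 152, 135, 125, 161, 149, 131, 123]  (not all equal)
t=7: [115, 127, 148, 160, 116, 130, 150, 161]  (not all equal)
t=8: [163, 154, 133, 119, 161, 153, 131, 118]  (not all equal)
t=9: [114, 126, 149, 163, 115, 127, 150, 164]  (not all equal)
t=10: [162, 154, 132, 116, 162, 154, 131, 115]  (not all equal)
t=11: [114, 126, 149, 160, 114, 126, 149, 161]  (not all equal)
t=12: [162, 154, 133, 118, 162, 154, 133, 118]  (not all equal)
t=13: [114, 126, 148, 162, 114, 126, 148, 162]  (not all equal)
t=14: [162, 155, 133, 117, 162, 155, 133, 117]  (not all equal)
t=15: [114, 125, 148, 161, 114, 125, 148, 161]  (not all equal)
t=16: [162, 156, 134, 118, 162, 156, 134, 118]  (not all equal)
t=17: [114, 124, 147, 162, 114, 124, 147, 162]  (not all equal)
t=18: [163, 156, 134, 118, 163, 156, 134, 118]  (not all equal)
t=19: [113, 124, 147, 162, 113, 124, 147, 162]  (not all equal)
t=20: [162, 156, 134, 118, 162, 156, 134, 118]  (not all equal)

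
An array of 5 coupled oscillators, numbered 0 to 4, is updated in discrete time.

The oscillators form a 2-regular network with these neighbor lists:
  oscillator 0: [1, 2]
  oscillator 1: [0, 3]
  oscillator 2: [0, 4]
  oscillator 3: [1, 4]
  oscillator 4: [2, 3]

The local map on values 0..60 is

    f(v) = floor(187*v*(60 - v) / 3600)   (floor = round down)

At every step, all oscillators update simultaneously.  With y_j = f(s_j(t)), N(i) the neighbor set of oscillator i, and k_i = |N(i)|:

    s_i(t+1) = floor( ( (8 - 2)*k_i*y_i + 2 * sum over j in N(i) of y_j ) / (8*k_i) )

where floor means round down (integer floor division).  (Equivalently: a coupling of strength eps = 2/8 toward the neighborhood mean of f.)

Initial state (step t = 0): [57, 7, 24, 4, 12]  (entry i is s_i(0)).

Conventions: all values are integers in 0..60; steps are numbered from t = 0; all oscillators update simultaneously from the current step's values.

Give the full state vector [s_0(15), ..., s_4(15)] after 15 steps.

Simulating step by step:
t=0: [57, 7, 24, 4, 12]
t=1: [13, 16, 37, 14, 28]
t=2: [33, 35, 42, 35, 44]
t=3: [45, 45, 39, 43, 37]
t=4: [35, 35, 41, 37, 42]
t=5: [44, 44, 40, 43, 39]
t=6: [36, 36, 40, 37, 41]
t=7: [43, 44, 41, 43, 40]
t=8: [37, 36, 39, 37, 40]
t=9: [43, 44, 42, 43, 41]
t=10: [37, 36, 38, 37, 39]
t=11: [43, 44, 43, 43, 42]
t=12: [36, 36, 37, 37, 38]
t=13: [44, 44, 43, 43, 43]
t=14: [36, 36, 36, 36, 37]
t=15: [44, 44, 44, 44, 44]

Answer: [44, 44, 44, 44, 44]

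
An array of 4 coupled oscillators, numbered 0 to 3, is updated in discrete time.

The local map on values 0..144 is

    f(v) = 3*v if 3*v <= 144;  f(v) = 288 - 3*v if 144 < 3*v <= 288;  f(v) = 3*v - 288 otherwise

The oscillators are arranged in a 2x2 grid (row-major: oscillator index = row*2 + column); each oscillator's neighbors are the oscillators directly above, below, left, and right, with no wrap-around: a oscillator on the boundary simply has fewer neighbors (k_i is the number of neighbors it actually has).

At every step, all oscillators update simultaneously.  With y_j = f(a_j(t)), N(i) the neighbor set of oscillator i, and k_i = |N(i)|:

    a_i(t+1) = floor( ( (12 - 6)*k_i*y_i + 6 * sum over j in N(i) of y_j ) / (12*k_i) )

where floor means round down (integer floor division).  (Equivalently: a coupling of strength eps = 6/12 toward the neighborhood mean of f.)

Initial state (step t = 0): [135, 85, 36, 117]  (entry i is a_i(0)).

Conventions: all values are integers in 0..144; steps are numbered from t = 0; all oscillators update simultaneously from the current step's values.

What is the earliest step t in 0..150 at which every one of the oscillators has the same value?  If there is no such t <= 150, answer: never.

Simulating step by step:
t=0: [135, 85, 36, 117]  (not all equal)
t=1: [93, 61, 99, 66]  (not all equal)
t=2: [33, 77, 29, 73]  (not all equal)
t=3: [85, 70, 85, 70]  (not all equal)
t=4: [44, 66, 44, 66]  (not all equal)
t=5: [121, 100, 121, 100]  (not all equal)
t=6: [59, 27, 59, 27]  (not all equal)
t=7: [103, 88, 103, 88]  (not all equal)
t=8: [21, 23, 21, 23]  (not all equal)
t=9: [64, 67, 64, 67]  (not all equal)
t=10: [93, 89, 93, 89]  (not all equal)
t=11: [12, 18, 12, 18]  (not all equal)
t=12: [40, 49, 40, 49]  (not all equal)
t=13: [125, 135, 125, 135]  (not all equal)
t=14: [94, 109, 94, 109]  (not all equal)
t=15: [14, 30, 14, 30]  (not all equal)
t=16: [54, 78, 54, 78]  (not all equal)
t=17: [108, 72, 108, 72]  (not all equal)
t=18: [45, 63, 45, 63]  (not all equal)
t=19: [126, 108, 126, 108]  (not all equal)
t=20: [76, 49, 76, 49]  (not all equal)
t=21: [80, 120, 80, 120]  (not all equal)
t=22: [54, 66, 54, 66]  (not all equal)
t=23: [117, 99, 117, 99]  (not all equal)
t=24: [49, 22, 49, 22]  (not all equal)
t=25: [122, 84, 122, 84]  (not all equal)
t=26: [67, 46, 67, 46]  (not all equal)
t=27: [99, 125, 99, 125]  (not all equal)
t=28: [28, 67, 28, 67]  (not all equal)
t=29: [84, 86, 84, 86]  (not all equal)
t=30: [34, 31, 34, 31]  (not all equal)
t=31: [99, 95, 99, 95]  (not all equal)
t=32: [7, 4, 7, 4]  (not all equal)
t=33: [18, 14, 18, 14]  (not all equal)
t=34: [51, 45, 51, 45]  (not all equal)
t=35: [135, 135, 135, 135]  (all equal)

Answer: 35
Key observation: Synchronization is absorbing here: once all oscillators are equal they stay equal, and step 35 is the first all-equal step.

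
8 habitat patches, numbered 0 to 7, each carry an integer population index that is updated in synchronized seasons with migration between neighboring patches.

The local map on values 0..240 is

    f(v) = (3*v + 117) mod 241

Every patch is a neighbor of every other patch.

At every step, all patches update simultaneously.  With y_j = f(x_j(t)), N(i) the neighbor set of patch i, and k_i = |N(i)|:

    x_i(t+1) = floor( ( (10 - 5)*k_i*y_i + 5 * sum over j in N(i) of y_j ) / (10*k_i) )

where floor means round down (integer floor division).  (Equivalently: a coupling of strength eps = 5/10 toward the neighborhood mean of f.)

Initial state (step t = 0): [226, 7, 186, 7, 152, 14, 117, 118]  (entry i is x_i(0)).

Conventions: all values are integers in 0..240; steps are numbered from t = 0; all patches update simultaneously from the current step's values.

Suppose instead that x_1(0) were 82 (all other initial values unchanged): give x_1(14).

Simulating step by step:
t=0: [226, 82, 186, 7, 152, 14, 117, 118]
t=1: [118, 140, 170, 147, 127, 156, 185, 186]
t=2: [170, 95, 134, 104, 78, 116, 153, 154]
t=3: [137, 144, 91, 156, 122, 171, 115, 117]
t=4: [88, 97, 132, 112, 69, 132, 163, 166]
t=5: [125, 137, 79, 156, 101, 79, 118, 122]
t=6: [61, 76, 105, 100, 133, 105, 155, 57]
t=7: [89, 109, 146, 139, 79, 146, 107, 84]
t=8: [131, 157, 101, 92, 118, 101, 154, 125]
t=9: [82, 115, 146, 135, 168, 146, 111, 74]
t=10: [121, 164, 100, 86, 129, 100, 159, 111]
t=11: [187, 139, 160, 142, 94, 160, 133, 174]
t=12: [147, 85, 112, 89, 131, 112, 78, 130]
t=13: [99, 123, 157, 128, 78, 157, 114, 77]
t=14: [134, 61, 105, 68, 107, 105, 153, 106]

Answer: x_1(14) = 61
Key observation: This trace re-runs the system from the modified initial state.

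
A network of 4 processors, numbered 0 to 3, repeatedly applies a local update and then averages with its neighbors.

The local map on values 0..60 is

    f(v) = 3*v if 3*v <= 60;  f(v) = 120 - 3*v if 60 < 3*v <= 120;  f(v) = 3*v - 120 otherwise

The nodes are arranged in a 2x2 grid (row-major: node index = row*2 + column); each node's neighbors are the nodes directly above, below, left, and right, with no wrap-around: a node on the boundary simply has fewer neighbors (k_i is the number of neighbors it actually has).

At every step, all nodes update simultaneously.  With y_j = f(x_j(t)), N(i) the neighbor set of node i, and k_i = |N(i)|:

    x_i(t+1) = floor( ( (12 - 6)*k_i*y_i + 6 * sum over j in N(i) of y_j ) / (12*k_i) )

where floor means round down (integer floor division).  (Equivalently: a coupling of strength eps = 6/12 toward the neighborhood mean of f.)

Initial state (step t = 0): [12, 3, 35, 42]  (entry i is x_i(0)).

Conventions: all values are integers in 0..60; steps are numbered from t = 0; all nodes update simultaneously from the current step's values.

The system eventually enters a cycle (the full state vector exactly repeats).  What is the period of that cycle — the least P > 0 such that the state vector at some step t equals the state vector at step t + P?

Simulating step by step:
t=0: [12, 3, 35, 42]
t=1: [24, 15, 18, 9]
t=2: [48, 41, 45, 38]
t=3: [16, 9, 15, 7]
t=4: [42, 30, 39, 28]
t=5: [11, 25, 12, 26]
t=6: [36, 41, 36, 41]
t=7: [9, 5, 9, 5]
t=8: [24, 18, 24, 18]
t=9: [49, 52, 49, 52]
t=10: [29, 33, 29, 33]
t=11: [30, 24, 30, 24]
t=12: [34, 43, 34, 43]
t=13: [15, 11, 15, 11]
t=14: [42, 36, 42, 36]
t=15: [7, 10, 7, 10]
t=16: [23, 27, 23, 27]
t=17: [48, 42, 48, 42]
t=18: [19, 10, 19, 10]
t=19: [50, 36, 50, 36]
t=20: [25, 16, 25, 16]
t=21: [45, 47, 45, 47]
t=22: [16, 19, 16, 19]
t=23: [50, 54, 50, 54]
t=24: [33, 39, 33, 39]
t=25: [16, 7, 16, 7]
t=26: [41, 27, 41, 27]
t=27: [12, 30, 12, 30]
t=28: [34, 31, 34, 31]
t=29: [20, 24, 20, 24]
t=30: [57, 51, 57, 51]
t=31: [46, 37, 46, 37]
t=32: [15, 11, 15, 11]

Answer: 19
Key observation: The state at step 13, [15, 11, 15, 11], reappears at step 32 — and no state repeats earlier — so the cycle the system enters has period 19.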